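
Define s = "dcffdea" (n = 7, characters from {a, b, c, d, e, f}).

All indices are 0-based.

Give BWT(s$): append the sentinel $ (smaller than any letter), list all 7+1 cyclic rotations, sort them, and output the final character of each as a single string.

rank  rotation  last
    0  $dcffdea  a
    1  a$dcffde  e
    2  cffdea$d  d
    3  dcffdea$  $
    4  dea$dcff  f
    5  ea$dcffd  d
    6  fdea$dcf  f
    7  ffdea$dc  c

aed$fdfc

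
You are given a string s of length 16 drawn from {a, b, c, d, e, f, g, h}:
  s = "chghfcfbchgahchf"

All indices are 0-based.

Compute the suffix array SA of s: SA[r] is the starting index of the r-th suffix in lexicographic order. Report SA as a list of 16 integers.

[11, 7, 5, 13, 8, 0, 15, 6, 4, 10, 2, 12, 14, 3, 9, 1]

rank→(start, suffix):
  0 → (11, 'ahchf')
  1 → (7, 'bchgahchf')
  2 → (5, 'cfbchgahchf')
  3 → (13, 'chf')
  4 → (8, 'chgahchf')
  5 → (0, 'chghfcfbchgahchf')
  6 → (15, 'f')
  7 → (6, 'fbchgahchf')
  8 → (4, 'fcfbchgahchf')
  9 → (10, 'gahchf')
  10 → (2, 'ghfcfbchgahchf')
  11 → (12, 'hchf')
  12 → (14, 'hf')
  13 → (3, 'hfcfbchgahchf')
  14 → (9, 'hgahchf')
  15 → (1, 'hghfcfbchgahchf')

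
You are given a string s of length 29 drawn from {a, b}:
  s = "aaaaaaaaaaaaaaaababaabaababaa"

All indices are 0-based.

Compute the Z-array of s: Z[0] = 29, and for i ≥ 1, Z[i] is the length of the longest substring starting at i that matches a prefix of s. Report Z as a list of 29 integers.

Z[0]=29
i=1: fresh scan; Z[1]=15 extend→box=[1,16)
i=2: min(r-i=14, Z[1]=15)=14; Z[2]=14
i=3: min(r-i=13, Z[2]=14)=13; Z[3]=13
i=4: min(r-i=12, Z[3]=13)=12; Z[4]=12
i=5: min(r-i=11, Z[4]=12)=11; Z[5]=11
i=6: min(r-i=10, Z[5]=11)=10; Z[6]=10
i=7: min(r-i=9, Z[6]=10)=9; Z[7]=9
i=8: min(r-i=8, Z[7]=9)=8; Z[8]=8
i=9: min(r-i=7, Z[8]=8)=7; Z[9]=7
i=10: min(r-i=6, Z[9]=7)=6; Z[10]=6
i=11: min(r-i=5, Z[10]=6)=5; Z[11]=5
i=12: min(r-i=4, Z[11]=5)=4; Z[12]=4
i=13: min(r-i=3, Z[12]=4)=3; Z[13]=3
i=14: min(r-i=2, Z[13]=3)=2; Z[14]=2
i=15: min(r-i=1, Z[14]=2)=1; Z[15]=1
i=16: fresh scan; Z[16]=0
i=17: fresh scan; Z[17]=1 extend→box=[17,18)
i=18: fresh scan; Z[18]=0
i=19: fresh scan; Z[19]=2 extend→box=[19,21)
i=20: min(r-i=1, Z[1]=15)=1; Z[20]=1
i=21: fresh scan; Z[21]=0
i=22: fresh scan; Z[22]=2 extend→box=[22,24)
i=23: min(r-i=1, Z[1]=15)=1; Z[23]=1
i=24: fresh scan; Z[24]=0
i=25: fresh scan; Z[25]=1 extend→box=[25,26)
i=26: fresh scan; Z[26]=0
i=27: fresh scan; Z[27]=2 extend→box=[27,29)
i=28: min(r-i=1, Z[1]=15)=1; Z[28]=1

[29, 15, 14, 13, 12, 11, 10, 9, 8, 7, 6, 5, 4, 3, 2, 1, 0, 1, 0, 2, 1, 0, 2, 1, 0, 1, 0, 2, 1]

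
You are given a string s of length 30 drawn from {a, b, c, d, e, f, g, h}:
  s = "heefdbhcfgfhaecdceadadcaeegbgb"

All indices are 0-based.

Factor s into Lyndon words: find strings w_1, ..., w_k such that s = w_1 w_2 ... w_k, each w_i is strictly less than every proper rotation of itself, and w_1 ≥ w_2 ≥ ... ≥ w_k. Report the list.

["h", "eef", "d", "bhcfgfh", "aecdce", "adadcaeegbgb"]

emit factor 1: 'h' (i=0, period=1)
emit factor 2: 'eef' (i=1, period=3)
emit factor 3: 'd' (i=4, period=1)
emit factor 4: 'bhcfgfh' (i=5, period=7)
emit factor 5: 'aecdce' (i=12, period=6)
emit factor 6: 'adadcaeegbgb' (i=18, period=12)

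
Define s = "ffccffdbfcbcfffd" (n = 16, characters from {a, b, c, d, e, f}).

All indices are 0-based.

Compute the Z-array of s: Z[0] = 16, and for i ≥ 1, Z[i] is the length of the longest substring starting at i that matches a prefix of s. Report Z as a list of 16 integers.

[16, 1, 0, 0, 2, 1, 0, 0, 1, 0, 0, 0, 2, 2, 1, 0]

Z[0]=16
i=1: outside box; Z[1]=1 grow→box=[1,2)
i=2: outside box; Z[2]=0
i=3: outside box; Z[3]=0
i=4: outside box; Z[4]=2 grow→box=[4,6)
i=5: min(r-i=1, Z[1]=1)=1; Z[5]=1
i=6: outside box; Z[6]=0
i=7: outside box; Z[7]=0
i=8: outside box; Z[8]=1 grow→box=[8,9)
i=9: outside box; Z[9]=0
i=10: outside box; Z[10]=0
i=11: outside box; Z[11]=0
i=12: outside box; Z[12]=2 grow→box=[12,14)
i=13: min(r-i=1, Z[1]=1)=1; Z[13]=2 grow→box=[13,15)
i=14: min(r-i=1, Z[1]=1)=1; Z[14]=1
i=15: outside box; Z[15]=0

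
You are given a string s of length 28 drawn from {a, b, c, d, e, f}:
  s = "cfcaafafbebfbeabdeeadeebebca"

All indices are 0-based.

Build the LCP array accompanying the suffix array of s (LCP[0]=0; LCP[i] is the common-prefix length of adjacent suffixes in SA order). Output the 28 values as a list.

[0, 1, 1, 1, 1, 2, 0, 1, 1, 2, 3, 1, 0, 2, 1, 0, 3, 0, 2, 1, 2, 2, 1, 2, 0, 1, 3, 1]

rank→(start, suffix):
  0 → (27, 'a')
  1 → (3, 'aafafbebfbeabdeeadeebebca')
  2 → (14, 'abdeeadeebebca')
  3 → (19, 'adeebebca')
  4 → (4, 'afafbebfbeabdeeadeebebca')
  5 → (6, 'afbebfbeabdeeadeebebca')
  6 → (25, 'bca')
  7 → (15, 'bdeeadeebebca')
  8 → (12, 'beabdeeadeebebca')
  9 → (23, 'bebca')
  10 → (8, 'bebfbeabdeeadeebebca')
  11 → (10, 'bfbeabdeeadeebebca')
  12 → (26, 'ca')
  13 → (2, 'caafafbebfbeabdeeadeebebca')
  14 → (0, 'cfcaafafbebfbeabdeeadeebebca')
  15 → (16, 'deeadeebebca')
  16 → (20, 'deebebca')
  17 → (13, 'eabdeeadeebebca')
  18 → (18, 'eadeebebca')
  19 → (24, 'ebca')
  20 → (22, 'ebebca')
  21 → (9, 'ebfbeabdeeadeebebca')
  22 → (17, 'eeadeebebca')
  23 → (21, 'eebebca')
  24 → (5, 'fafbebfbeabdeeadeebebca')
  25 → (11, 'fbeabdeeadeebebca')
  26 → (7, 'fbebfbeabdeeadeebebca')
  27 → (1, 'fcaafafbebfbeabdeeadeebebca')

SA = [27, 3, 14, 19, 4, 6, 25, 15, 12, 23, 8, 10, 26, 2, 0, 16, 20, 13, 18, 24, 22, 9, 17, 21, 5, 11, 7, 1]
i: (SA[i-1],SA[i]) lcp shared
  1: (27,3) 1 'a'
  2: (3,14) 1 'a'
  3: (14,19) 1 'a'
  4: (19,4) 1 'a'
  5: (4,6) 2 'af'
  6: (6,25) 0 ''
  7: (25,15) 1 'b'
  8: (15,12) 1 'b'
  9: (12,23) 2 'be'
  10: (23,8) 3 'beb'
  11: (8,10) 1 'b'
  12: (10,26) 0 ''
  13: (26,2) 2 'ca'
  14: (2,0) 1 'c'
  15: (0,16) 0 ''
  16: (16,20) 3 'dee'
  17: (20,13) 0 ''
  18: (13,18) 2 'ea'
  19: (18,24) 1 'e'
  20: (24,22) 2 'eb'
  21: (22,9) 2 'eb'
  22: (9,17) 1 'e'
  23: (17,21) 2 'ee'
  24: (21,5) 0 ''
  25: (5,11) 1 'f'
  26: (11,7) 3 'fbe'
  27: (7,1) 1 'f'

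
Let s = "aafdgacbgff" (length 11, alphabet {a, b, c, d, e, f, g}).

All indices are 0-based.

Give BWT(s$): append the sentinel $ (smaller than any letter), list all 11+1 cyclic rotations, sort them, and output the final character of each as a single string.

f$gacaffagdb

rank  rotation      last
    0  $aafdgacbgff  f
    1  aafdgacbgff$  $
    2  acbgff$aafdg  g
    3  afdgacbgff$a  a
    4  bgff$aafdgac  c
    5  cbgff$aafdga  a
    6  dgacbgff$aaf  f
    7  f$aafdgacbgf  f
    8  fdgacbgff$aa  a
    9  ff$aafdgacbg  g
   10  gacbgff$aafd  d
   11  gff$aafdgacb  b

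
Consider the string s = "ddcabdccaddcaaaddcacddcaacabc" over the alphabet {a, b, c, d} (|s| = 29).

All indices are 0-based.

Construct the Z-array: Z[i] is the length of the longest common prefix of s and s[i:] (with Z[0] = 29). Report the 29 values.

[29, 1, 0, 0, 0, 1, 0, 0, 0, 4, 1, 0, 0, 0, 0, 4, 1, 0, 0, 0, 4, 1, 0, 0, 0, 0, 0, 0, 0]

Z[0]=29
i=1: outside box; Z[1]=1 grow→box=[1,2)
i=2: outside box; Z[2]=0
i=3: outside box; Z[3]=0
i=4: outside box; Z[4]=0
i=5: outside box; Z[5]=1 grow→box=[5,6)
i=6: outside box; Z[6]=0
i=7: outside box; Z[7]=0
i=8: outside box; Z[8]=0
i=9: outside box; Z[9]=4 grow→box=[9,13)
i=10: min(r-i=3, Z[1]=1)=1; Z[10]=1
i=11: min(r-i=2, Z[2]=0)=0; Z[11]=0
i=12: min(r-i=1, Z[3]=0)=0; Z[12]=0
i=13: outside box; Z[13]=0
i=14: outside box; Z[14]=0
i=15: outside box; Z[15]=4 grow→box=[15,19)
i=16: min(r-i=3, Z[1]=1)=1; Z[16]=1
i=17: min(r-i=2, Z[2]=0)=0; Z[17]=0
i=18: min(r-i=1, Z[3]=0)=0; Z[18]=0
i=19: outside box; Z[19]=0
i=20: outside box; Z[20]=4 grow→box=[20,24)
i=21: min(r-i=3, Z[1]=1)=1; Z[21]=1
i=22: min(r-i=2, Z[2]=0)=0; Z[22]=0
i=23: min(r-i=1, Z[3]=0)=0; Z[23]=0
i=24: outside box; Z[24]=0
i=25: outside box; Z[25]=0
i=26: outside box; Z[26]=0
i=27: outside box; Z[27]=0
i=28: outside box; Z[28]=0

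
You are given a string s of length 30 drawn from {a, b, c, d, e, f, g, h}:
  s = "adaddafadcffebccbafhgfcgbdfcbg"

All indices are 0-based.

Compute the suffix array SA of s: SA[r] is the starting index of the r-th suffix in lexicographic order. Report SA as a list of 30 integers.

sorted suffixes:
  #0 SA[0]=0  'adaddafadcffebccbafhgfcgbdfcbg'
  #1 SA[1]=7  'adcffebccbafhgfcgbdfcbg'
  #2 SA[2]=2  'addafadcffebccbafhgfcgbdfcbg'
  #3 SA[3]=5  'afadcffebccbafhgfcgbdfcbg'
  #4 SA[4]=17  'afhgfcgbdfcbg'
  #5 SA[5]=16  'bafhgfcgbdfcbg'
  #6 SA[6]=13  'bccbafhgfcgbdfcbg'
  #7 SA[7]=24  'bdfcbg'
  #8 SA[8]=28  'bg'
  #9 SA[9]=15  'cbafhgfcgbdfcbg'
  #10 SA[10]=27  'cbg'
  #11 SA[11]=14  'ccbafhgfcgbdfcbg'
  #12 SA[12]=9  'cffebccbafhgfcgbdfcbg'
  #13 SA[13]=22  'cgbdfcbg'
  #14 SA[14]=1  'daddafadcffebccbafhgfcgbdfcbg'
  #15 SA[15]=4  'dafadcffebccbafhgfcgbdfcbg'
  #16 SA[16]=8  'dcffebccbafhgfcgbdfcbg'
  #17 SA[17]=3  'ddafadcffebccbafhgfcgbdfcbg'
  #18 SA[18]=25  'dfcbg'
  #19 SA[19]=12  'ebccbafhgfcgbdfcbg'
  #20 SA[20]=6  'fadcffebccbafhgfcgbdfcbg'
  #21 SA[21]=26  'fcbg'
  #22 SA[22]=21  'fcgbdfcbg'
  #23 SA[23]=11  'febccbafhgfcgbdfcbg'
  #24 SA[24]=10  'ffebccbafhgfcgbdfcbg'
  #25 SA[25]=18  'fhgfcgbdfcbg'
  #26 SA[26]=29  'g'
  #27 SA[27]=23  'gbdfcbg'
  #28 SA[28]=20  'gfcgbdfcbg'
  #29 SA[29]=19  'hgfcgbdfcbg'

[0, 7, 2, 5, 17, 16, 13, 24, 28, 15, 27, 14, 9, 22, 1, 4, 8, 3, 25, 12, 6, 26, 21, 11, 10, 18, 29, 23, 20, 19]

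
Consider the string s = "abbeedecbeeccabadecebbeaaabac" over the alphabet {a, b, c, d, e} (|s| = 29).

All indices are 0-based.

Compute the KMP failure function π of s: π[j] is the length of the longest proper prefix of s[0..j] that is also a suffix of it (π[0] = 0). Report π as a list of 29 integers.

[0, 0, 0, 0, 0, 0, 0, 0, 0, 0, 0, 0, 0, 1, 2, 1, 0, 0, 0, 0, 0, 0, 0, 1, 1, 1, 2, 1, 0]

π[0] = 0
j=1 s[j]='b': π[1]=0 (border '')
j=2 s[j]='b': π[2]=0 (border '')
j=3 s[j]='e': π[3]=0 (border '')
j=4 s[j]='e': π[4]=0 (border '')
j=5 s[j]='d': π[5]=0 (border '')
j=6 s[j]='e': π[6]=0 (border '')
j=7 s[j]='c': π[7]=0 (border '')
j=8 s[j]='b': π[8]=0 (border '')
j=9 s[j]='e': π[9]=0 (border '')
j=10 s[j]='e': π[10]=0 (border '')
j=11 s[j]='c': π[11]=0 (border '')
j=12 s[j]='c': π[12]=0 (border '')
j=13 s[j]='a': π[13]=1 (border 'a')
j=14 s[j]='b': π[14]=2 (border 'ab')
j=15 s[j]='a': k: 2→0; π[15]=1 (border 'a')
j=16 s[j]='d': k: 1→0; π[16]=0 (border '')
j=17 s[j]='e': π[17]=0 (border '')
j=18 s[j]='c': π[18]=0 (border '')
j=19 s[j]='e': π[19]=0 (border '')
j=20 s[j]='b': π[20]=0 (border '')
j=21 s[j]='b': π[21]=0 (border '')
j=22 s[j]='e': π[22]=0 (border '')
j=23 s[j]='a': π[23]=1 (border 'a')
j=24 s[j]='a': k: 1→0; π[24]=1 (border 'a')
j=25 s[j]='a': k: 1→0; π[25]=1 (border 'a')
j=26 s[j]='b': π[26]=2 (border 'ab')
j=27 s[j]='a': k: 2→0; π[27]=1 (border 'a')
j=28 s[j]='c': k: 1→0; π[28]=0 (border '')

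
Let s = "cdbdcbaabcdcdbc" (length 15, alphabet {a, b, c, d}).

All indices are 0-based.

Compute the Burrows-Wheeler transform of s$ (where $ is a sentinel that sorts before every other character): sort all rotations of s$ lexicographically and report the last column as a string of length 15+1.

cbacdadbdd$bccbc

rank  rotation          last
    0  $cdbdcbaabcdcdbc  c
    1  aabcdcdbc$cdbdcb  b
    2  abcdcdbc$cdbdcba  a
    3  baabcdcdbc$cdbdc  c
    4  bc$cdbdcbaabcdcd  d
    5  bcdcdbc$cdbdcbaa  a
    6  bdcbaabcdcdbc$cd  d
    7  c$cdbdcbaabcdcdb  b
    8  cbaabcdcdbc$cdbd  d
    9  cdbc$cdbdcbaabcd  d
   10  cdbdcbaabcdcdbc$  $
   11  cdcdbc$cdbdcbaab  b
   12  dbc$cdbdcbaabcdc  c
   13  dbdcbaabcdcdbc$c  c
   14  dcbaabcdcdbc$cdb  b
   15  dcdbc$cdbdcbaabc  c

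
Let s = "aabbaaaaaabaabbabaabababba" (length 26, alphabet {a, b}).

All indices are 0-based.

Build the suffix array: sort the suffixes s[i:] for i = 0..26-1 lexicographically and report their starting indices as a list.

[25, 4, 5, 6, 7, 8, 17, 0, 11, 15, 9, 18, 20, 22, 1, 12, 24, 3, 16, 10, 14, 19, 21, 23, 2, 13]

rank→(start, suffix):
  0 → (25, 'a')
  1 → (4, 'aaaaaabaabbabaabababba')
  2 → (5, 'aaaaabaabbabaabababba')
  3 → (6, 'aaaabaabbabaabababba')
  4 → (7, 'aaabaabbabaabababba')
  5 → (8, 'aabaabbabaabababba')
  6 → (17, 'aabababba')
  7 → (0, 'aabbaaaaaabaabbabaabababba')
  8 → (11, 'aabbabaabababba')
  9 → (15, 'abaabababba')
  10 → (9, 'abaabbabaabababba')
  11 → (18, 'abababba')
  12 → (20, 'ababba')
  13 → (22, 'abba')
  14 → (1, 'abbaaaaaabaabbabaabababba')
  15 → (12, 'abbabaabababba')
  16 → (24, 'ba')
  17 → (3, 'baaaaaabaabbabaabababba')
  18 → (16, 'baabababba')
  19 → (10, 'baabbabaabababba')
  20 → (14, 'babaabababba')
  21 → (19, 'bababba')
  22 → (21, 'babba')
  23 → (23, 'bba')
  24 → (2, 'bbaaaaaabaabbabaabababba')
  25 → (13, 'bbabaabababba')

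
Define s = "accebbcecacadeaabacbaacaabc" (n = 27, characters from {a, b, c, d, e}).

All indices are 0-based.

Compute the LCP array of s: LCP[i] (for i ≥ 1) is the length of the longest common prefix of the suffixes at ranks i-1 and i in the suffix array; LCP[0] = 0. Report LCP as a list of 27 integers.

rank→(start, suffix):
  0 → (14, 'aabacbaacaabc')
  1 → (23, 'aabc')
  2 → (20, 'aacaabc')
  3 → (15, 'abacbaacaabc')
  4 → (24, 'abc')
  5 → (21, 'acaabc')
  6 → (9, 'acadeaabacbaacaabc')
  7 → (17, 'acbaacaabc')
  8 → (0, 'accebbcecacadeaabacbaacaabc')
  9 → (11, 'adeaabacbaacaabc')
  10 → (19, 'baacaabc')
  11 → (16, 'bacbaacaabc')
  12 → (4, 'bbcecacadeaabacbaacaabc')
  13 → (25, 'bc')
  14 → (5, 'bcecacadeaabacbaacaabc')
  15 → (26, 'c')
  16 → (22, 'caabc')
  17 → (8, 'cacadeaabacbaacaabc')
  18 → (10, 'cadeaabacbaacaabc')
  19 → (18, 'cbaacaabc')
  20 → (1, 'ccebbcecacadeaabacbaacaabc')
  21 → (2, 'cebbcecacadeaabacbaacaabc')
  22 → (6, 'cecacadeaabacbaacaabc')
  23 → (12, 'deaabacbaacaabc')
  24 → (13, 'eaabacbaacaabc')
  25 → (3, 'ebbcecacadeaabacbaacaabc')
  26 → (7, 'ecacadeaabacbaacaabc')

SA = [14, 23, 20, 15, 24, 21, 9, 17, 0, 11, 19, 16, 4, 25, 5, 26, 22, 8, 10, 18, 1, 2, 6, 12, 13, 3, 7]
[i] adj suffixes → lcp
  [1] 14/23 → 3 ('aab')
  [2] 23/20 → 2 ('aa')
  [3] 20/15 → 1 ('a')
  [4] 15/24 → 2 ('ab')
  [5] 24/21 → 1 ('a')
  [6] 21/9 → 3 ('aca')
  [7] 9/17 → 2 ('ac')
  [8] 17/0 → 2 ('ac')
  [9] 0/11 → 1 ('a')
  [10] 11/19 → 0 ('')
  [11] 19/16 → 2 ('ba')
  [12] 16/4 → 1 ('b')
  [13] 4/25 → 1 ('b')
  [14] 25/5 → 2 ('bc')
  [15] 5/26 → 0 ('')
  [16] 26/22 → 1 ('c')
  [17] 22/8 → 2 ('ca')
  [18] 8/10 → 2 ('ca')
  [19] 10/18 → 1 ('c')
  [20] 18/1 → 1 ('c')
  [21] 1/2 → 1 ('c')
  [22] 2/6 → 2 ('ce')
  [23] 6/12 → 0 ('')
  [24] 12/13 → 0 ('')
  [25] 13/3 → 1 ('e')
  [26] 3/7 → 1 ('e')

[0, 3, 2, 1, 2, 1, 3, 2, 2, 1, 0, 2, 1, 1, 2, 0, 1, 2, 2, 1, 1, 1, 2, 0, 0, 1, 1]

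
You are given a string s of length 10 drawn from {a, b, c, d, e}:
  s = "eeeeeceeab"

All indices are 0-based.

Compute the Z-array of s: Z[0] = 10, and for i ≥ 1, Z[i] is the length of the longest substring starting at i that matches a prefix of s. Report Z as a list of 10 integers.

[10, 4, 3, 2, 1, 0, 2, 1, 0, 0]

Z[0]=10
i=1: outside box; Z[1]=4 grow→box=[1,5)
i=2: min(r-i=3, Z[1]=4)=3; Z[2]=3
i=3: min(r-i=2, Z[2]=3)=2; Z[3]=2
i=4: min(r-i=1, Z[3]=2)=1; Z[4]=1
i=5: outside box; Z[5]=0
i=6: outside box; Z[6]=2 grow→box=[6,8)
i=7: min(r-i=1, Z[1]=4)=1; Z[7]=1
i=8: outside box; Z[8]=0
i=9: outside box; Z[9]=0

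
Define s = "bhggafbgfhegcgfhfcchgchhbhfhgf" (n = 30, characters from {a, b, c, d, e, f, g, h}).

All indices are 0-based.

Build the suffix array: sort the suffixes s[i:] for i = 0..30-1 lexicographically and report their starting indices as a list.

rank | idx | suffix
   0 |   4 | afbgfhegcgfhfcchgchhbhfhgf
   1 |   6 | bgfhegcgfhfcchgchhbhfhgf
   2 |  24 | bhfhgf
   3 |   0 | bhggafbgfhegcgfhfcchgchhbhfhgf
   4 |  17 | cchgchhbhfhgf
   5 |  12 | cgfhfcchgchhbhfhgf
   6 |  18 | chgchhbhfhgf
   7 |  21 | chhbhfhgf
   8 |  10 | egcgfhfcchgchhbhfhgf
   9 |  29 | f
  10 |   5 | fbgfhegcgfhfcchgchhbhfhgf
  11 |  16 | fcchgchhbhfhgf
  12 |   8 | fhegcgfhfcchgchhbhfhgf
  13 |  14 | fhfcchgchhbhfhgf
  14 |  26 | fhgf
  15 |   3 | gafbgfhegcgfhfcchgchhbhfhgf
  16 |  11 | gcgfhfcchgchhbhfhgf
  17 |  20 | gchhbhfhgf
  18 |  28 | gf
  19 |   7 | gfhegcgfhfcchgchhbhfhgf
  20 |  13 | gfhfcchgchhbhfhgf
  21 |   2 | ggafbgfhegcgfhfcchgchhbhfhgf
  22 |  23 | hbhfhgf
  23 |   9 | hegcgfhfcchgchhbhfhgf
  24 |  15 | hfcchgchhbhfhgf
  25 |  25 | hfhgf
  26 |  19 | hgchhbhfhgf
  27 |  27 | hgf
  28 |   1 | hggafbgfhegcgfhfcchgchhbhfhgf
  29 |  22 | hhbhfhgf

[4, 6, 24, 0, 17, 12, 18, 21, 10, 29, 5, 16, 8, 14, 26, 3, 11, 20, 28, 7, 13, 2, 23, 9, 15, 25, 19, 27, 1, 22]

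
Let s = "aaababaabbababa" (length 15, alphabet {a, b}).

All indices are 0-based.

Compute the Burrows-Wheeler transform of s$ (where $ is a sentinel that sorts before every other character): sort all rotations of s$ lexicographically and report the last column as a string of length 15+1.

ab$abbbbaaaaaaba

rank  rotation          last
    0  $aaababaabbababa  a
    1  a$aaababaabbabab  b
    2  aaababaabbababa$  $
    3  aababaabbababa$a  a
    4  aabbababa$aaabab  b
    5  aba$aaababaabbab  b
    6  abaabbababa$aaab  b
    7  ababa$aaababaabb  b
    8  ababaabbababa$aa  a
    9  abbababa$aaababa  a
   10  ba$aaababaabbaba  a
   11  baabbababa$aaaba  a
   12  baba$aaababaabba  a
   13  babaabbababa$aaa  a
   14  bababa$aaababaab  b
   15  bbababa$aaababaa  a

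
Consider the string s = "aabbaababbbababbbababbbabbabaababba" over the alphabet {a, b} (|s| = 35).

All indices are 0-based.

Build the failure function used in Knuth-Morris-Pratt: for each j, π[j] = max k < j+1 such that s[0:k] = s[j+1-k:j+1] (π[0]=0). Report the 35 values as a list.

π[0] = 0
j=1 s[j]='a': π[1]=1 (border 'a')
j=2 s[j]='b': k: 1→0; π[2]=0 (border '')
j=3 s[j]='b': π[3]=0 (border '')
j=4 s[j]='a': π[4]=1 (border 'a')
j=5 s[j]='a': π[5]=2 (border 'aa')
j=6 s[j]='b': π[6]=3 (border 'aab')
j=7 s[j]='a': k: 3→0; π[7]=1 (border 'a')
j=8 s[j]='b': k: 1→0; π[8]=0 (border '')
j=9 s[j]='b': π[9]=0 (border '')
j=10 s[j]='b': π[10]=0 (border '')
j=11 s[j]='a': π[11]=1 (border 'a')
j=12 s[j]='b': k: 1→0; π[12]=0 (border '')
j=13 s[j]='a': π[13]=1 (border 'a')
j=14 s[j]='b': k: 1→0; π[14]=0 (border '')
j=15 s[j]='b': π[15]=0 (border '')
j=16 s[j]='b': π[16]=0 (border '')
j=17 s[j]='a': π[17]=1 (border 'a')
j=18 s[j]='b': k: 1→0; π[18]=0 (border '')
j=19 s[j]='a': π[19]=1 (border 'a')
j=20 s[j]='b': k: 1→0; π[20]=0 (border '')
j=21 s[j]='b': π[21]=0 (border '')
j=22 s[j]='b': π[22]=0 (border '')
j=23 s[j]='a': π[23]=1 (border 'a')
j=24 s[j]='b': k: 1→0; π[24]=0 (border '')
j=25 s[j]='b': π[25]=0 (border '')
j=26 s[j]='a': π[26]=1 (border 'a')
j=27 s[j]='b': k: 1→0; π[27]=0 (border '')
j=28 s[j]='a': π[28]=1 (border 'a')
j=29 s[j]='a': π[29]=2 (border 'aa')
j=30 s[j]='b': π[30]=3 (border 'aab')
j=31 s[j]='a': k: 3→0; π[31]=1 (border 'a')
j=32 s[j]='b': k: 1→0; π[32]=0 (border '')
j=33 s[j]='b': π[33]=0 (border '')
j=34 s[j]='a': π[34]=1 (border 'a')

[0, 1, 0, 0, 1, 2, 3, 1, 0, 0, 0, 1, 0, 1, 0, 0, 0, 1, 0, 1, 0, 0, 0, 1, 0, 0, 1, 0, 1, 2, 3, 1, 0, 0, 1]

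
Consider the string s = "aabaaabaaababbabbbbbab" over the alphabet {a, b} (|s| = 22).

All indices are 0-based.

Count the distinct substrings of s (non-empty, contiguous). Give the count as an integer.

rank→(start, suffix):
  0 → (3, 'aaabaaababbabbbbbab')
  1 → (7, 'aaababbabbbbbab')
  2 → (0, 'aabaaabaaababbabbbbbab')
  3 → (4, 'aabaaababbabbbbbab')
  4 → (8, 'aababbabbbbbab')
  5 → (20, 'ab')
  6 → (1, 'abaaabaaababbabbbbbab')
  7 → (5, 'abaaababbabbbbbab')
  8 → (9, 'ababbabbbbbab')
  9 → (11, 'abbabbbbbab')
  10 → (14, 'abbbbbab')
  11 → (21, 'b')
  12 → (2, 'baaabaaababbabbbbbab')
  13 → (6, 'baaababbabbbbbab')
  14 → (19, 'bab')
  15 → (10, 'babbabbbbbab')
  16 → (13, 'babbbbbab')
  17 → (18, 'bbab')
  18 → (12, 'bbabbbbbab')
  19 → (17, 'bbbab')
  20 → (16, 'bbbbab')
  21 → (15, 'bbbbbab')

SA = [3, 7, 0, 4, 8, 20, 1, 5, 9, 11, 14, 21, 2, 6, 19, 10, 13, 18, 12, 17, 16, 15]
i: (SA[i-1],SA[i]) lcp shared
  1: (3,7) 5 'aaaba'
  2: (7,0) 2 'aa'
  3: (0,4) 8 'aabaaaba'
  4: (4,8) 4 'aaba'
  5: (8,20) 1 'a'
  6: (20,1) 2 'ab'
  7: (1,5) 7 'abaaaba'
  8: (5,9) 3 'aba'
  9: (9,11) 2 'ab'
  10: (11,14) 3 'abb'
  11: (14,21) 0 ''
  12: (21,2) 1 'b'
  13: (2,6) 6 'baaaba'
  14: (6,19) 2 'ba'
  15: (19,10) 3 'bab'
  16: (10,13) 4 'babb'
  17: (13,18) 1 'b'
  18: (18,12) 4 'bbab'
  19: (12,17) 2 'bb'
  20: (17,16) 3 'bbb'
  21: (16,15) 4 'bbbb'

n(n+1)/2 = 22·23/2 = 253
Σ LCP = 0 + 5 + 2 + 8 + 4 + 1 + 2 + 7 + 3 + 2 + 3 + 0 + 1 + 6 + 2 + 3 + 4 + 1 + 4 + 2 + 3 + 4 = 67
distinct = 253 − 67 = 186

186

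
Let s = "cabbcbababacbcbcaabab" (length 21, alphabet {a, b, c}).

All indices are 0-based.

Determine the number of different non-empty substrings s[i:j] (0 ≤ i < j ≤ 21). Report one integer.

193

rank | idx | suffix
   0 |  16 | aabab
   1 |  19 | ab
   2 |  17 | abab
   3 |   6 | ababacbcbcaabab
   4 |   8 | abacbcbcaabab
   5 |   1 | abbcbababacbcbcaabab
   6 |  10 | acbcbcaabab
   7 |  20 | b
   8 |  18 | bab
   9 |   5 | bababacbcbcaabab
  10 |   7 | babacbcbcaabab
  11 |   9 | bacbcbcaabab
  12 |   2 | bbcbababacbcbcaabab
  13 |  14 | bcaabab
  14 |   3 | bcbababacbcbcaabab
  15 |  12 | bcbcaabab
  16 |  15 | caabab
  17 |   0 | cabbcbababacbcbcaabab
  18 |   4 | cbababacbcbcaabab
  19 |  13 | cbcaabab
  20 |  11 | cbcbcaabab

SA = [16, 19, 17, 6, 8, 1, 10, 20, 18, 5, 7, 9, 2, 14, 3, 12, 15, 0, 4, 13, 11]
rank  pair      lcp
   1  s[16:],s[19:]  1  'a'
   2  s[19:],s[17:]  2  'ab'
   3  s[17:],s[6:]  4  'abab'
   4  s[6:],s[8:]  3  'aba'
   5  s[8:],s[1:]  2  'ab'
   6  s[1:],s[10:]  1  'a'
   7  s[10:],s[20:]  0  ''
   8  s[20:],s[18:]  1  'b'
   9  s[18:],s[5:]  3  'bab'
  10  s[5:],s[7:]  4  'baba'
  11  s[7:],s[9:]  2  'ba'
  12  s[9:],s[2:]  1  'b'
  13  s[2:],s[14:]  1  'b'
  14  s[14:],s[3:]  2  'bc'
  15  s[3:],s[12:]  3  'bcb'
  16  s[12:],s[15:]  0  ''
  17  s[15:],s[0:]  2  'ca'
  18  s[0:],s[4:]  1  'c'
  19  s[4:],s[13:]  2  'cb'
  20  s[13:],s[11:]  3  'cbc'

n(n+1)/2 = 21·22/2 = 231
Σ LCP = 0 + 1 + 2 + 4 + 3 + 2 + 1 + 0 + 1 + 3 + 4 + 2 + 1 + 1 + 2 + 3 + 0 + 2 + 1 + 2 + 3 = 38
distinct = 231 − 38 = 193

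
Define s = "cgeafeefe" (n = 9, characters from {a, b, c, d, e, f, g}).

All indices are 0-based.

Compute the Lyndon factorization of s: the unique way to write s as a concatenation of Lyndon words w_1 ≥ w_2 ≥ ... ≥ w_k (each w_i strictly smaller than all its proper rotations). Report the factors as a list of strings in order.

["cge", "afeefe"]

emit factor 1: 'cge' (i=0, period=3)
emit factor 2: 'afeefe' (i=3, period=6)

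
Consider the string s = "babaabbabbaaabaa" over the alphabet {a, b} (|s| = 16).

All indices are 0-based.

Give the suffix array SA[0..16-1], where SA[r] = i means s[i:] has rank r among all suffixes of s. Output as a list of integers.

[15, 14, 10, 11, 3, 12, 1, 7, 4, 13, 9, 2, 0, 6, 8, 5]

rank→(start, suffix):
  0 → (15, 'a')
  1 → (14, 'aa')
  2 → (10, 'aaabaa')
  3 → (11, 'aabaa')
  4 → (3, 'aabbabbaaabaa')
  5 → (12, 'abaa')
  6 → (1, 'abaabbabbaaabaa')
  7 → (7, 'abbaaabaa')
  8 → (4, 'abbabbaaabaa')
  9 → (13, 'baa')
  10 → (9, 'baaabaa')
  11 → (2, 'baabbabbaaabaa')
  12 → (0, 'babaabbabbaaabaa')
  13 → (6, 'babbaaabaa')
  14 → (8, 'bbaaabaa')
  15 → (5, 'bbabbaaabaa')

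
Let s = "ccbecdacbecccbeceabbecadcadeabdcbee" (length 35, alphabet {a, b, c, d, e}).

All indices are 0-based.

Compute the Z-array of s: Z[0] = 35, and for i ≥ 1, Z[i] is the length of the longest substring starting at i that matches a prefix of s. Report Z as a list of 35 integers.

Z[0]=35
i=1: fresh scan; Z[1]=1 grow→box=[1,2)
i=2: fresh scan; Z[2]=0
i=3: fresh scan; Z[3]=0
i=4: fresh scan; Z[4]=1 grow→box=[4,5)
i=5: fresh scan; Z[5]=0
i=6: fresh scan; Z[6]=0
i=7: fresh scan; Z[7]=1 grow→box=[7,8)
i=8: fresh scan; Z[8]=0
i=9: fresh scan; Z[9]=0
i=10: fresh scan; Z[10]=2 grow→box=[10,12)
i=11: min(r-i=1, Z[1]=1)=1; Z[11]=5 grow→box=[11,16)
i=12: min(r-i=4, Z[1]=1)=1; Z[12]=1
i=13: min(r-i=3, Z[2]=0)=0; Z[13]=0
i=14: min(r-i=2, Z[3]=0)=0; Z[14]=0
i=15: min(r-i=1, Z[4]=1)=1; Z[15]=1
i=16: fresh scan; Z[16]=0
i=17: fresh scan; Z[17]=0
i=18: fresh scan; Z[18]=0
i=19: fresh scan; Z[19]=0
i=20: fresh scan; Z[20]=0
i=21: fresh scan; Z[21]=1 grow→box=[21,22)
i=22: fresh scan; Z[22]=0
i=23: fresh scan; Z[23]=0
i=24: fresh scan; Z[24]=1 grow→box=[24,25)
i=25: fresh scan; Z[25]=0
i=26: fresh scan; Z[26]=0
i=27: fresh scan; Z[27]=0
i=28: fresh scan; Z[28]=0
i=29: fresh scan; Z[29]=0
i=30: fresh scan; Z[30]=0
i=31: fresh scan; Z[31]=1 grow→box=[31,32)
i=32: fresh scan; Z[32]=0
i=33: fresh scan; Z[33]=0
i=34: fresh scan; Z[34]=0

[35, 1, 0, 0, 1, 0, 0, 1, 0, 0, 2, 5, 1, 0, 0, 1, 0, 0, 0, 0, 0, 1, 0, 0, 1, 0, 0, 0, 0, 0, 0, 1, 0, 0, 0]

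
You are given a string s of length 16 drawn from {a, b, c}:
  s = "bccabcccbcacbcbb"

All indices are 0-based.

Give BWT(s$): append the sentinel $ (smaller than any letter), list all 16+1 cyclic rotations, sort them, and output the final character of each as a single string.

rank  rotation           last
    0  $bccabcccbcacbcbb  b
    1  abcccbcacbcbb$bcc  c
    2  acbcbb$bccabcccbc  c
    3  b$bccabcccbcacbcb  b
    4  bb$bccabcccbcacbc  c
    5  bcacbcbb$bccabccc  c
    6  bcbb$bccabcccbcac  c
    7  bccabcccbcacbcbb$  $
    8  bcccbcacbcbb$bcca  a
    9  cabcccbcacbcbb$bc  c
   10  cacbcbb$bccabcccb  b
   11  cbb$bccabcccbcacb  b
   12  cbcacbcbb$bccabcc  c
   13  cbcbb$bccabcccbca  a
   14  ccabcccbcacbcbb$b  b
   15  ccbcacbcbb$bccabc  c
   16  cccbcacbcbb$bccab  b

bccbccc$acbbcabcb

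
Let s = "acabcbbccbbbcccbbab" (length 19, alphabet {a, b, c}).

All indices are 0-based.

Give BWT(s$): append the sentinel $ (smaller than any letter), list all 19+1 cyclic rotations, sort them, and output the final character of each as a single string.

rank  rotation              last
    0  $acabcbbccbbbcccbbab  b
    1  ab$acabcbbccbbbcccbb  b
    2  abcbbccbbbcccbbab$ac  c
    3  acabcbbccbbbcccbbab$  $
    4  b$acabcbbccbbbcccbba  a
    5  bab$acabcbbccbbbcccb  b
    6  bbab$acabcbbccbbbccc  c
    7  bbbcccbbab$acabcbbcc  c
    8  bbccbbbcccbbab$acabc  c
    9  bbcccbbab$acabcbbccb  b
   10  bcbbccbbbcccbbab$aca  a
   11  bccbbbcccbbab$acabcb  b
   12  bcccbbab$acabcbbccbb  b
   13  cabcbbccbbbcccbbab$a  a
   14  cbbab$acabcbbccbbbcc  c
   15  cbbbcccbbab$acabcbbc  c
   16  cbbccbbbcccbbab$acab  b
   17  ccbbab$acabcbbccbbbc  c
   18  ccbbbcccbbab$acabcbb  b
   19  cccbbab$acabcbbccbbb  b

bbc$abcccbabbaccbcbb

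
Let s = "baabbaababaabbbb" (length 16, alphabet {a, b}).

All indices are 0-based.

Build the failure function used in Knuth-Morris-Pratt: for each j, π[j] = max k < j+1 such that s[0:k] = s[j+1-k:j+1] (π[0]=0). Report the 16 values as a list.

[0, 0, 0, 1, 1, 2, 3, 4, 2, 1, 2, 3, 4, 5, 1, 1]

π[0] = 0
j=1 s[j]='a': π[1]=0 (border '')
j=2 s[j]='a': π[2]=0 (border '')
j=3 s[j]='b': π[3]=1 (border 'b')
j=4 s[j]='b': k: 1→0; π[4]=1 (border 'b')
j=5 s[j]='a': π[5]=2 (border 'ba')
j=6 s[j]='a': π[6]=3 (border 'baa')
j=7 s[j]='b': π[7]=4 (border 'baab')
j=8 s[j]='a': k: 4→1; π[8]=2 (border 'ba')
j=9 s[j]='b': k: 2→0; π[9]=1 (border 'b')
j=10 s[j]='a': π[10]=2 (border 'ba')
j=11 s[j]='a': π[11]=3 (border 'baa')
j=12 s[j]='b': π[12]=4 (border 'baab')
j=13 s[j]='b': π[13]=5 (border 'baabb')
j=14 s[j]='b': k: 5→1→0; π[14]=1 (border 'b')
j=15 s[j]='b': k: 1→0; π[15]=1 (border 'b')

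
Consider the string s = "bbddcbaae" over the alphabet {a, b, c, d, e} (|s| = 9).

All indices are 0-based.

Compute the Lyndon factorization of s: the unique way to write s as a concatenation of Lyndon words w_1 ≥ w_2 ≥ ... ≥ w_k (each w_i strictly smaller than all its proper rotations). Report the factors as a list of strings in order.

["bbddc", "b", "aae"]

emit factor 1: 'bbddc' (i=0, period=5)
emit factor 2: 'b' (i=5, period=1)
emit factor 3: 'aae' (i=6, period=3)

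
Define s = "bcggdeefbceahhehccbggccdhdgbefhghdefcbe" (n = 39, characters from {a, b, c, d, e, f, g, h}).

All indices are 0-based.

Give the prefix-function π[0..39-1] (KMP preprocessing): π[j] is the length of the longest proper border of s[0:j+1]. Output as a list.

π[0] = 0
j=1 s[j]='c': π[1]=0 (border '')
j=2 s[j]='g': π[2]=0 (border '')
j=3 s[j]='g': π[3]=0 (border '')
j=4 s[j]='d': π[4]=0 (border '')
j=5 s[j]='e': π[5]=0 (border '')
j=6 s[j]='e': π[6]=0 (border '')
j=7 s[j]='f': π[7]=0 (border '')
j=8 s[j]='b': π[8]=1 (border 'b')
j=9 s[j]='c': π[9]=2 (border 'bc')
j=10 s[j]='e': k: 2→0; π[10]=0 (border '')
j=11 s[j]='a': π[11]=0 (border '')
j=12 s[j]='h': π[12]=0 (border '')
j=13 s[j]='h': π[13]=0 (border '')
j=14 s[j]='e': π[14]=0 (border '')
j=15 s[j]='h': π[15]=0 (border '')
j=16 s[j]='c': π[16]=0 (border '')
j=17 s[j]='c': π[17]=0 (border '')
j=18 s[j]='b': π[18]=1 (border 'b')
j=19 s[j]='g': k: 1→0; π[19]=0 (border '')
j=20 s[j]='g': π[20]=0 (border '')
j=21 s[j]='c': π[21]=0 (border '')
j=22 s[j]='c': π[22]=0 (border '')
j=23 s[j]='d': π[23]=0 (border '')
j=24 s[j]='h': π[24]=0 (border '')
j=25 s[j]='d': π[25]=0 (border '')
j=26 s[j]='g': π[26]=0 (border '')
j=27 s[j]='b': π[27]=1 (border 'b')
j=28 s[j]='e': k: 1→0; π[28]=0 (border '')
j=29 s[j]='f': π[29]=0 (border '')
j=30 s[j]='h': π[30]=0 (border '')
j=31 s[j]='g': π[31]=0 (border '')
j=32 s[j]='h': π[32]=0 (border '')
j=33 s[j]='d': π[33]=0 (border '')
j=34 s[j]='e': π[34]=0 (border '')
j=35 s[j]='f': π[35]=0 (border '')
j=36 s[j]='c': π[36]=0 (border '')
j=37 s[j]='b': π[37]=1 (border 'b')
j=38 s[j]='e': k: 1→0; π[38]=0 (border '')

[0, 0, 0, 0, 0, 0, 0, 0, 1, 2, 0, 0, 0, 0, 0, 0, 0, 0, 1, 0, 0, 0, 0, 0, 0, 0, 0, 1, 0, 0, 0, 0, 0, 0, 0, 0, 0, 1, 0]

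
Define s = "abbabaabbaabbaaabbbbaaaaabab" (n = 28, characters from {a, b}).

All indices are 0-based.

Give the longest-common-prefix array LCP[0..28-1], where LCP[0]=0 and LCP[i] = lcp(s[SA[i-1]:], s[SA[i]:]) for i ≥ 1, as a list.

[0, 4, 3, 4, 2, 3, 6, 4, 1, 2, 3, 2, 5, 4, 3, 0, 1, 4, 3, 7, 2, 3, 1, 5, 4, 3, 2, 3]

rank→(start, suffix):
  0 → (20, 'aaaaabab')
  1 → (21, 'aaaabab')
  2 → (22, 'aaabab')
  3 → (13, 'aaabbbbaaaaabab')
  4 → (23, 'aabab')
  5 → (9, 'aabbaaabbbbaaaaabab')
  6 → (5, 'aabbaabbaaabbbbaaaaabab')
  7 → (14, 'aabbbbaaaaabab')
  8 → (26, 'ab')
  9 → (3, 'abaabbaabbaaabbbbaaaaabab')
  10 → (24, 'abab')
  11 → (10, 'abbaaabbbbaaaaabab')
  12 → (6, 'abbaabbaaabbbbaaaaabab')
  13 → (0, 'abbabaabbaabbaaabbbbaaaaabab')
  14 → (15, 'abbbbaaaaabab')
  15 → (27, 'b')
  16 → (19, 'baaaaabab')
  17 → (12, 'baaabbbbaaaaabab')
  18 → (8, 'baabbaaabbbbaaaaabab')
  19 → (4, 'baabbaabbaaabbbbaaaaabab')
  20 → (25, 'bab')
  21 → (2, 'babaabbaabbaaabbbbaaaaabab')
  22 → (18, 'bbaaaaabab')
  23 → (11, 'bbaaabbbbaaaaabab')
  24 → (7, 'bbaabbaaabbbbaaaaabab')
  25 → (1, 'bbabaabbaabbaaabbbbaaaaabab')
  26 → (17, 'bbbaaaaabab')
  27 → (16, 'bbbbaaaaabab')

SA = [20, 21, 22, 13, 23, 9, 5, 14, 26, 3, 24, 10, 6, 0, 15, 27, 19, 12, 8, 4, 25, 2, 18, 11, 7, 1, 17, 16]
rank  pair      lcp
   1  s[20:],s[21:]  4  'aaaa'
   2  s[21:],s[22:]  3  'aaa'
   3  s[22:],s[13:]  4  'aaab'
   4  s[13:],s[23:]  2  'aa'
   5  s[23:],s[9:]  3  'aab'
   6  s[9:],s[5:]  6  'aabbaa'
   7  s[5:],s[14:]  4  'aabb'
   8  s[14:],s[26:]  1  'a'
   9  s[26:],s[3:]  2  'ab'
  10  s[3:],s[24:]  3  'aba'
  11  s[24:],s[10:]  2  'ab'
  12  s[10:],s[6:]  5  'abbaa'
  13  s[6:],s[0:]  4  'abba'
  14  s[0:],s[15:]  3  'abb'
  15  s[15:],s[27:]  0  ''
  16  s[27:],s[19:]  1  'b'
  17  s[19:],s[12:]  4  'baaa'
  18  s[12:],s[8:]  3  'baa'
  19  s[8:],s[4:]  7  'baabbaa'
  20  s[4:],s[25:]  2  'ba'
  21  s[25:],s[2:]  3  'bab'
  22  s[2:],s[18:]  1  'b'
  23  s[18:],s[11:]  5  'bbaaa'
  24  s[11:],s[7:]  4  'bbaa'
  25  s[7:],s[1:]  3  'bba'
  26  s[1:],s[17:]  2  'bb'
  27  s[17:],s[16:]  3  'bbb'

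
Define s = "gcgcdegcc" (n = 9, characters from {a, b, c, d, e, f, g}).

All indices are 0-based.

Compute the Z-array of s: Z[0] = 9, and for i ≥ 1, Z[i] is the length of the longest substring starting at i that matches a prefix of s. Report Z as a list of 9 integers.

Z[0]=9
i=1: fresh scan; Z[1]=0
i=2: fresh scan; Z[2]=2 scan→box=[2,4)
i=3: min(r-i=1, Z[1]=0)=0; Z[3]=0
i=4: fresh scan; Z[4]=0
i=5: fresh scan; Z[5]=0
i=6: fresh scan; Z[6]=2 scan→box=[6,8)
i=7: min(r-i=1, Z[1]=0)=0; Z[7]=0
i=8: fresh scan; Z[8]=0

[9, 0, 2, 0, 0, 0, 2, 0, 0]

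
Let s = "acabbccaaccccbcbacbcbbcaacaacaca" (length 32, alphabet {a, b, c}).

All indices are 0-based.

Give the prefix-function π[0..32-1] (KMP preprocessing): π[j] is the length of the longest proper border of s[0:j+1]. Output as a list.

π[0] = 0
j=1 s[j]='c': π[1]=0 (border '')
j=2 s[j]='a': π[2]=1 (border 'a')
j=3 s[j]='b': k: 1→0; π[3]=0 (border '')
j=4 s[j]='b': π[4]=0 (border '')
j=5 s[j]='c': π[5]=0 (border '')
j=6 s[j]='c': π[6]=0 (border '')
j=7 s[j]='a': π[7]=1 (border 'a')
j=8 s[j]='a': k: 1→0; π[8]=1 (border 'a')
j=9 s[j]='c': π[9]=2 (border 'ac')
j=10 s[j]='c': k: 2→0; π[10]=0 (border '')
j=11 s[j]='c': π[11]=0 (border '')
j=12 s[j]='c': π[12]=0 (border '')
j=13 s[j]='b': π[13]=0 (border '')
j=14 s[j]='c': π[14]=0 (border '')
j=15 s[j]='b': π[15]=0 (border '')
j=16 s[j]='a': π[16]=1 (border 'a')
j=17 s[j]='c': π[17]=2 (border 'ac')
j=18 s[j]='b': k: 2→0; π[18]=0 (border '')
j=19 s[j]='c': π[19]=0 (border '')
j=20 s[j]='b': π[20]=0 (border '')
j=21 s[j]='b': π[21]=0 (border '')
j=22 s[j]='c': π[22]=0 (border '')
j=23 s[j]='a': π[23]=1 (border 'a')
j=24 s[j]='a': k: 1→0; π[24]=1 (border 'a')
j=25 s[j]='c': π[25]=2 (border 'ac')
j=26 s[j]='a': π[26]=3 (border 'aca')
j=27 s[j]='a': k: 3→1→0; π[27]=1 (border 'a')
j=28 s[j]='c': π[28]=2 (border 'ac')
j=29 s[j]='a': π[29]=3 (border 'aca')
j=30 s[j]='c': k: 3→1; π[30]=2 (border 'ac')
j=31 s[j]='a': π[31]=3 (border 'aca')

[0, 0, 1, 0, 0, 0, 0, 1, 1, 2, 0, 0, 0, 0, 0, 0, 1, 2, 0, 0, 0, 0, 0, 1, 1, 2, 3, 1, 2, 3, 2, 3]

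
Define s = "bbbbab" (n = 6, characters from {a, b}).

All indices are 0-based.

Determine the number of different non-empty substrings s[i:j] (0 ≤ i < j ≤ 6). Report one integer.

rank | idx | suffix
   0 |   4 | ab
   1 |   5 | b
   2 |   3 | bab
   3 |   2 | bbab
   4 |   1 | bbbab
   5 |   0 | bbbbab

SA = [4, 5, 3, 2, 1, 0]
[i] adj suffixes → lcp
  [1] 4/5 → 0 ('')
  [2] 5/3 → 1 ('b')
  [3] 3/2 → 1 ('b')
  [4] 2/1 → 2 ('bb')
  [5] 1/0 → 3 ('bbb')

n(n+1)/2 = 6·7/2 = 21
Σ LCP = 0 + 0 + 1 + 1 + 2 + 3 = 7
distinct = 21 − 7 = 14

14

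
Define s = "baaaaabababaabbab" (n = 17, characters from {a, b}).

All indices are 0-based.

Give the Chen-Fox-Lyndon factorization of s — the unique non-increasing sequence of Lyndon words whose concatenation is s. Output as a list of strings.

emit factor 1: 'b' (i=0, period=1)
emit factor 2: 'aaaaabababaabbab' (i=1, period=16)

["b", "aaaaabababaabbab"]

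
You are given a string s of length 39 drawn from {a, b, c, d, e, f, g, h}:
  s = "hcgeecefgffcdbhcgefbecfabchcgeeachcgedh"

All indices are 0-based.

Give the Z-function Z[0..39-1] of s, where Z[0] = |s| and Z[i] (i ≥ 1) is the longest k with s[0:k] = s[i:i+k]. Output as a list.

Z[0]=39
i=1: fresh scan; Z[1]=0
i=2: fresh scan; Z[2]=0
i=3: fresh scan; Z[3]=0
i=4: fresh scan; Z[4]=0
i=5: fresh scan; Z[5]=0
i=6: fresh scan; Z[6]=0
i=7: fresh scan; Z[7]=0
i=8: fresh scan; Z[8]=0
i=9: fresh scan; Z[9]=0
i=10: fresh scan; Z[10]=0
i=11: fresh scan; Z[11]=0
i=12: fresh scan; Z[12]=0
i=13: fresh scan; Z[13]=0
i=14: fresh scan; Z[14]=4 scan→box=[14,18)
i=15: min(r-i=3, Z[1]=0)=0; Z[15]=0
i=16: min(r-i=2, Z[2]=0)=0; Z[16]=0
i=17: min(r-i=1, Z[3]=0)=0; Z[17]=0
i=18: fresh scan; Z[18]=0
i=19: fresh scan; Z[19]=0
i=20: fresh scan; Z[20]=0
i=21: fresh scan; Z[21]=0
i=22: fresh scan; Z[22]=0
i=23: fresh scan; Z[23]=0
i=24: fresh scan; Z[24]=0
i=25: fresh scan; Z[25]=0
i=26: fresh scan; Z[26]=5 scan→box=[26,31)
i=27: min(r-i=4, Z[1]=0)=0; Z[27]=0
i=28: min(r-i=3, Z[2]=0)=0; Z[28]=0
i=29: min(r-i=2, Z[3]=0)=0; Z[29]=0
i=30: min(r-i=1, Z[4]=0)=0; Z[30]=0
i=31: fresh scan; Z[31]=0
i=32: fresh scan; Z[32]=0
i=33: fresh scan; Z[33]=4 scan→box=[33,37)
i=34: min(r-i=3, Z[1]=0)=0; Z[34]=0
i=35: min(r-i=2, Z[2]=0)=0; Z[35]=0
i=36: min(r-i=1, Z[3]=0)=0; Z[36]=0
i=37: fresh scan; Z[37]=0
i=38: fresh scan; Z[38]=1 scan→box=[38,39)

[39, 0, 0, 0, 0, 0, 0, 0, 0, 0, 0, 0, 0, 0, 4, 0, 0, 0, 0, 0, 0, 0, 0, 0, 0, 0, 5, 0, 0, 0, 0, 0, 0, 4, 0, 0, 0, 0, 1]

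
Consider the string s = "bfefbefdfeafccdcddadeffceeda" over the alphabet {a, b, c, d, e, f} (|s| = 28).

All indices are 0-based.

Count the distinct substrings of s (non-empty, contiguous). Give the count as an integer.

sorted suffixes:
  #0 SA[0]=27  'a'
  #1 SA[1]=18  'adeffceeda'
  #2 SA[2]=10  'afccdcddadeffceeda'
  #3 SA[3]=4  'befdfeafccdcddadeffceeda'
  #4 SA[4]=0  'bfefbefdfeafccdcddadeffceeda'
  #5 SA[5]=12  'ccdcddadeffceeda'
  #6 SA[6]=13  'cdcddadeffceeda'
  #7 SA[7]=15  'cddadeffceeda'
  #8 SA[8]=23  'ceeda'
  #9 SA[9]=26  'da'
  #10 SA[10]=17  'dadeffceeda'
  #11 SA[11]=14  'dcddadeffceeda'
  #12 SA[12]=16  'ddadeffceeda'
  #13 SA[13]=19  'deffceeda'
  #14 SA[14]=7  'dfeafccdcddadeffceeda'
  #15 SA[15]=9  'eafccdcddadeffceeda'
  #16 SA[16]=25  'eda'
  #17 SA[17]=24  'eeda'
  #18 SA[18]=2  'efbefdfeafccdcddadeffceeda'
  #19 SA[19]=5  'efdfeafccdcddadeffceeda'
  #20 SA[20]=20  'effceeda'
  #21 SA[21]=3  'fbefdfeafccdcddadeffceeda'
  #22 SA[22]=11  'fccdcddadeffceeda'
  #23 SA[23]=22  'fceeda'
  #24 SA[24]=6  'fdfeafccdcddadeffceeda'
  #25 SA[25]=8  'feafccdcddadeffceeda'
  #26 SA[26]=1  'fefbefdfeafccdcddadeffceeda'
  #27 SA[27]=21  'ffceeda'

SA = [27, 18, 10, 4, 0, 12, 13, 15, 23, 26, 17, 14, 16, 19, 7, 9, 25, 24, 2, 5, 20, 3, 11, 22, 6, 8, 1, 21]
i: (SA[i-1],SA[i]) lcp shared
  1: (27,18) 1 'a'
  2: (18,10) 1 'a'
  3: (10,4) 0 ''
  4: (4,0) 1 'b'
  5: (0,12) 0 ''
  6: (12,13) 1 'c'
  7: (13,15) 2 'cd'
  8: (15,23) 1 'c'
  9: (23,26) 0 ''
  10: (26,17) 2 'da'
  11: (17,14) 1 'd'
  12: (14,16) 1 'd'
  13: (16,19) 1 'd'
  14: (19,7) 1 'd'
  15: (7,9) 0 ''
  16: (9,25) 1 'e'
  17: (25,24) 1 'e'
  18: (24,2) 1 'e'
  19: (2,5) 2 'ef'
  20: (5,20) 2 'ef'
  21: (20,3) 0 ''
  22: (3,11) 1 'f'
  23: (11,22) 2 'fc'
  24: (22,6) 1 'f'
  25: (6,8) 1 'f'
  26: (8,1) 2 'fe'
  27: (1,21) 1 'f'

n(n+1)/2 = 28·29/2 = 406
Σ LCP = 0 + 1 + 1 + 0 + 1 + 0 + 1 + 2 + 1 + 0 + 2 + 1 + 1 + 1 + 1 + 0 + 1 + 1 + 1 + 2 + 2 + 0 + 1 + 2 + 1 + 1 + 2 + 1 = 28
distinct = 406 − 28 = 378

378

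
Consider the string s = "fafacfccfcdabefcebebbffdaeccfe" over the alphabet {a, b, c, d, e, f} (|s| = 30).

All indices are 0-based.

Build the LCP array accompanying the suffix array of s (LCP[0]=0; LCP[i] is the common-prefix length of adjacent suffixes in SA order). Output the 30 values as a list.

[0, 1, 1, 1, 0, 1, 2, 1, 0, 3, 1, 1, 1, 3, 2, 0, 2, 0, 1, 2, 1, 1, 0, 2, 1, 2, 2, 1, 1, 1]

sorted suffixes:
  #0 SA[0]=11  'abefcebebbffdaeccfe'
  #1 SA[1]=3  'acfccfcdabefcebebbffdaeccfe'
  #2 SA[2]=24  'aeccfe'
  #3 SA[3]=1  'afacfccfcdabefcebebbffdaeccfe'
  #4 SA[4]=19  'bbffdaeccfe'
  #5 SA[5]=17  'bebbffdaeccfe'
  #6 SA[6]=12  'befcebebbffdaeccfe'
  #7 SA[7]=20  'bffdaeccfe'
  #8 SA[8]=6  'ccfcdabefcebebbffdaeccfe'
  #9 SA[9]=26  'ccfe'
  #10 SA[10]=9  'cdabefcebebbffdaeccfe'
  #11 SA[11]=15  'cebebbffdaeccfe'
  #12 SA[12]=4  'cfccfcdabefcebebbffdaeccfe'
  #13 SA[13]=7  'cfcdabefcebebbffdaeccfe'
  #14 SA[14]=27  'cfe'
  #15 SA[15]=10  'dabefcebebbffdaeccfe'
  #16 SA[16]=23  'daeccfe'
  #17 SA[17]=29  'e'
  #18 SA[18]=18  'ebbffdaeccfe'
  #19 SA[19]=16  'ebebbffdaeccfe'
  #20 SA[20]=25  'eccfe'
  #21 SA[21]=13  'efcebebbffdaeccfe'
  #22 SA[22]=2  'facfccfcdabefcebebbffdaeccfe'
  #23 SA[23]=0  'fafacfccfcdabefcebebbffdaeccfe'
  #24 SA[24]=5  'fccfcdabefcebebbffdaeccfe'
  #25 SA[25]=8  'fcdabefcebebbffdaeccfe'
  #26 SA[26]=14  'fcebebbffdaeccfe'
  #27 SA[27]=22  'fdaeccfe'
  #28 SA[28]=28  'fe'
  #29 SA[29]=21  'ffdaeccfe'

SA = [11, 3, 24, 1, 19, 17, 12, 20, 6, 26, 9, 15, 4, 7, 27, 10, 23, 29, 18, 16, 25, 13, 2, 0, 5, 8, 14, 22, 28, 21]
rank  pair      lcp
   1  s[11:],s[3:]  1  'a'
   2  s[3:],s[24:]  1  'a'
   3  s[24:],s[1:]  1  'a'
   4  s[1:],s[19:]  0  ''
   5  s[19:],s[17:]  1  'b'
   6  s[17:],s[12:]  2  'be'
   7  s[12:],s[20:]  1  'b'
   8  s[20:],s[6:]  0  ''
   9  s[6:],s[26:]  3  'ccf'
  10  s[26:],s[9:]  1  'c'
  11  s[9:],s[15:]  1  'c'
  12  s[15:],s[4:]  1  'c'
  13  s[4:],s[7:]  3  'cfc'
  14  s[7:],s[27:]  2  'cf'
  15  s[27:],s[10:]  0  ''
  16  s[10:],s[23:]  2  'da'
  17  s[23:],s[29:]  0  ''
  18  s[29:],s[18:]  1  'e'
  19  s[18:],s[16:]  2  'eb'
  20  s[16:],s[25:]  1  'e'
  21  s[25:],s[13:]  1  'e'
  22  s[13:],s[2:]  0  ''
  23  s[2:],s[0:]  2  'fa'
  24  s[0:],s[5:]  1  'f'
  25  s[5:],s[8:]  2  'fc'
  26  s[8:],s[14:]  2  'fc'
  27  s[14:],s[22:]  1  'f'
  28  s[22:],s[28:]  1  'f'
  29  s[28:],s[21:]  1  'f'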